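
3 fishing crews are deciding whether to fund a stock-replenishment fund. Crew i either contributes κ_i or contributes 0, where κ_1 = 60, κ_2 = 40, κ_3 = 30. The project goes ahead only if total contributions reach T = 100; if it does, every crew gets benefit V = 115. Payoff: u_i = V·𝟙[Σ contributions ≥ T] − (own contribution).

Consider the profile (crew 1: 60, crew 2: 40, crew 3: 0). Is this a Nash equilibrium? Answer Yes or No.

Total = 100 ≥ 100: provided.
Crew 1 (pledges 60, payoff 55): dropping to 0 → total 40, payoff 0. No gain.
Crew 2 (pledges 40, payoff 75): dropping to 0 → total 60, payoff 0. No gain.
Crew 3 (pledges 0, payoff 115): pledging 30 → total 130, payoff 85. No gain.

Yes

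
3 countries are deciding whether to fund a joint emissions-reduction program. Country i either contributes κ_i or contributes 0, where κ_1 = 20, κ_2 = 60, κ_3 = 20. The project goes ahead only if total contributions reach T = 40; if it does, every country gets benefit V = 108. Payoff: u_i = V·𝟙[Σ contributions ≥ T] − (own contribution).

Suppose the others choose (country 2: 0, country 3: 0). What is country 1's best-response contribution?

Others' total = 0. Even contributing 20 gives 20 < 40: no benefit either way.
Best response: 0.

0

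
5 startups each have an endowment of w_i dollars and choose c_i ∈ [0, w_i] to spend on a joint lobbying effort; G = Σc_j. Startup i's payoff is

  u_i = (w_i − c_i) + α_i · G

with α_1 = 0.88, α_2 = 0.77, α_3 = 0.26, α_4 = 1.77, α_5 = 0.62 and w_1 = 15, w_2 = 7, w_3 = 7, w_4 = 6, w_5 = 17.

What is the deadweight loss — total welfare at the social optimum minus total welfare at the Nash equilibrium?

151.8

∂u_i/∂c_i = α_i − 1, so startup i contributes w_i if α_i > 1, else 0.
α_i > 1 for i ∈ {4}; NE contributions (0, 0, 0, 6, 0), G = 6.
W^NE = Σw_i − G^NE + (Σα_i)·G^NE = 52 + 3.3·6 = 71.8.
Planner: ∂(Σu_j)/∂c_i = Σα_j − 1 = 3.3 > 0, so everyone contributes w_i; G^SO = 52, W^SO = 52 + 3.3·52 = 223.6.
Deadweight loss = 151.8.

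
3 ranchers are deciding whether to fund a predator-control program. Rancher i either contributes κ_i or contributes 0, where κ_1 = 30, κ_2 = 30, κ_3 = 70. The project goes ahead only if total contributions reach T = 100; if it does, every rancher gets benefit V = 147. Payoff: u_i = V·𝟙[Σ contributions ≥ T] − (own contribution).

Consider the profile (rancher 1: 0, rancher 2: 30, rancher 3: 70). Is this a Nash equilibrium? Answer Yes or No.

Total = 100 ≥ 100: provided.
Rancher 1 (pledges 0, payoff 147): pledging 30 → total 130, payoff 117. No gain.
Rancher 2 (pledges 30, payoff 117): dropping to 0 → total 70, payoff 0. No gain.
Rancher 3 (pledges 70, payoff 77): dropping to 0 → total 30, payoff 0. No gain.

Yes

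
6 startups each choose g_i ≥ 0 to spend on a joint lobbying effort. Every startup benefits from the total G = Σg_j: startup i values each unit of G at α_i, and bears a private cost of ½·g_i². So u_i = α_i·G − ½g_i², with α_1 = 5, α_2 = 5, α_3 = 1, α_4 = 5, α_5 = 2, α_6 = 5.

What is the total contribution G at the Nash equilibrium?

Startup i's FOC: ∂u_i/∂g_i = α_i − g_i = 0, so g_i* = α_i.
NE contributions = (5, 5, 1, 5, 2, 5); G = 23.

23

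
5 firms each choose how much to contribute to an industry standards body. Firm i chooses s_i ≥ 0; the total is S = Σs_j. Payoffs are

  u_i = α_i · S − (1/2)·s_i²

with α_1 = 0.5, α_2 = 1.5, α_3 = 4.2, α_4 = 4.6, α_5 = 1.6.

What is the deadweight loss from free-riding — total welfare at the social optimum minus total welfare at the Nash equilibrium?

252.57

Firm i's FOC: ∂u_i/∂s_i = α_i − s_i = 0, so s_i* = α_i.
NE contributions = (0.5, 1.5, 4.2, 4.6, 1.6); S = 12.4.
W^NE = (Σα)·S − ½Σα_i² = 12.4² − ½·43.86 = 131.83.
Planner sets s_i = Σα_j = 12.4 for every i, so S^SO = 5·12.4 = 62.
W^SO = (Σα)·S^SO − ½·5·(Σα)² = (5/2)·12.4² = 384.4.
Deadweight loss = W^SO − W^NE = 252.57.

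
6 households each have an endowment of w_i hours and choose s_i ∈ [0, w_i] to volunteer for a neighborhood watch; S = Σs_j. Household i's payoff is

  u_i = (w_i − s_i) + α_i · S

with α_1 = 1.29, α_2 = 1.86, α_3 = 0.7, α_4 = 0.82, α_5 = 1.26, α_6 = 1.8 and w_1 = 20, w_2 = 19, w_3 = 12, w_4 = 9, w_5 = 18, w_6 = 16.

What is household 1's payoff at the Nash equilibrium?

94.17

∂u_i/∂s_i = α_i − 1, so household i contributes w_i if α_i > 1, else 0.
α_i > 1 for i ∈ {1, 2, 5, 6}; NE contributions (20, 19, 0, 0, 18, 16), S = 73.
u_1 = (20 − 20) + 1.29·73 = 94.17.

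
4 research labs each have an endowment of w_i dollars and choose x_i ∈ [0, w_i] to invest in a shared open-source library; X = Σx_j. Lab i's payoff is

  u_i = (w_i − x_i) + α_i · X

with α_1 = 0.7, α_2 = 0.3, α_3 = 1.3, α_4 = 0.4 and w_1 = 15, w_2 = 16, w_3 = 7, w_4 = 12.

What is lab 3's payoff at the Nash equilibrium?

9.1

∂u_i/∂x_i = α_i − 1, so lab i contributes w_i if α_i > 1, else 0.
α_i > 1 for i ∈ {3}; NE contributions (0, 0, 7, 0), X = 7.
u_3 = (7 − 7) + 1.3·7 = 9.1.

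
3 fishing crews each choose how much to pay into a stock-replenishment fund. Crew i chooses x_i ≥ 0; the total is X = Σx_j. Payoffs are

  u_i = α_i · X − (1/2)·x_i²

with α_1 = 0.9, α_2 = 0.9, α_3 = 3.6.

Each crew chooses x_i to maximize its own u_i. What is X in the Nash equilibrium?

Crew i's FOC: ∂u_i/∂x_i = α_i − x_i = 0, so x_i* = α_i.
NE contributions = (0.9, 0.9, 3.6); X = 5.4.

5.4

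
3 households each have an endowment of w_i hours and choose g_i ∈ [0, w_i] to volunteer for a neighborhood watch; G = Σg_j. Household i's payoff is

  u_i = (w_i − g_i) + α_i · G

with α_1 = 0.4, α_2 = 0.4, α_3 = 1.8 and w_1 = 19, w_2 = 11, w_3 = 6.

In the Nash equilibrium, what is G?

6

∂u_i/∂g_i = α_i − 1, so household i contributes w_i if α_i > 1, else 0.
α_i > 1 for i ∈ {3}; NE contributions (0, 0, 6), G = 6.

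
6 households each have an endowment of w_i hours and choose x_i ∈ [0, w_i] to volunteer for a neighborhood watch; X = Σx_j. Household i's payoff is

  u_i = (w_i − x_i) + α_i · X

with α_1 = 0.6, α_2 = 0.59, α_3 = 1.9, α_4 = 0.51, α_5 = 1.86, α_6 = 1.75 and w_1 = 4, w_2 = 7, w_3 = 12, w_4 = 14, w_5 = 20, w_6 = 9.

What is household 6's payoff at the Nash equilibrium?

71.75

∂u_i/∂x_i = α_i − 1, so household i contributes w_i if α_i > 1, else 0.
α_i > 1 for i ∈ {3, 5, 6}; NE contributions (0, 0, 12, 0, 20, 9), X = 41.
u_6 = (9 − 9) + 1.75·41 = 71.75.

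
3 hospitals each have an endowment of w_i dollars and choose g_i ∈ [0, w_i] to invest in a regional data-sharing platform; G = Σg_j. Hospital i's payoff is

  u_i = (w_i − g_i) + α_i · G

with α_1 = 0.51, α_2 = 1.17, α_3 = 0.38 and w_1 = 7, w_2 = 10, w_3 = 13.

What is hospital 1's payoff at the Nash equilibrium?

12.1

∂u_i/∂g_i = α_i − 1, so hospital i contributes w_i if α_i > 1, else 0.
α_i > 1 for i ∈ {2}; NE contributions (0, 10, 0), G = 10.
u_1 = (7 − 0) + 0.51·10 = 12.1.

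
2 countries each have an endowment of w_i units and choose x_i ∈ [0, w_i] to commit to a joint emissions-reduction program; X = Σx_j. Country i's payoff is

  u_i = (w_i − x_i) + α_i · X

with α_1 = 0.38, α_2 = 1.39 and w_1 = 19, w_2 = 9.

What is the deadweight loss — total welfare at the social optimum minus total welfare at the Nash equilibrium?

14.63

∂u_i/∂x_i = α_i − 1, so country i contributes w_i if α_i > 1, else 0.
α_i > 1 for i ∈ {2}; NE contributions (0, 9), X = 9.
W^NE = Σw_i − X^NE + (Σα_i)·X^NE = 28 + 0.77·9 = 34.93.
Planner: ∂(Σu_j)/∂x_i = Σα_j − 1 = 0.77 > 0, so everyone contributes w_i; X^SO = 28, W^SO = 28 + 0.77·28 = 49.56.
Deadweight loss = 14.63.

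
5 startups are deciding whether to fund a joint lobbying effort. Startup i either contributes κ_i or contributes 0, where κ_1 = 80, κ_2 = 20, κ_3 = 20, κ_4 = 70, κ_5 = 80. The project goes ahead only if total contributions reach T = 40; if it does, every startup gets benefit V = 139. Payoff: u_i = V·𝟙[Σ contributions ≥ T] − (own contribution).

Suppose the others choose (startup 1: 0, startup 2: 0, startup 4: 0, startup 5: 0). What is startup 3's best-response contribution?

0

Others' total = 0. Even contributing 20 gives 20 < 40: no benefit either way.
Best response: 0.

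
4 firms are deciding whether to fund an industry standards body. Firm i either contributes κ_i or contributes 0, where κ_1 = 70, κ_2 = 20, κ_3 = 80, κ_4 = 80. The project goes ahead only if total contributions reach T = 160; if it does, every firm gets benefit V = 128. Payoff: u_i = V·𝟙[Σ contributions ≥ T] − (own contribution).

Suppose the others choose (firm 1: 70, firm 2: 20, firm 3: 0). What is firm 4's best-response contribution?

Others' total = 90. Contributing 80 brings total to 170 ≥ 160: gain V − κ_4 = 48.
Best response: 80.

80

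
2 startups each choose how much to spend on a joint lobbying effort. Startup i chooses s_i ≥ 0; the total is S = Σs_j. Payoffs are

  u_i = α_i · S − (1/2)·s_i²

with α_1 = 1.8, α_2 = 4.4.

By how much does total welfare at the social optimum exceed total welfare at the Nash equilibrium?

Startup i's FOC: ∂u_i/∂s_i = α_i − s_i = 0, so s_i* = α_i.
NE contributions = (1.8, 4.4); S = 6.2.
W^NE = (Σα)·S − ½Σα_i² = 6.2² − ½·22.6 = 27.14.
Planner sets s_i = Σα_j = 6.2 for every i, so S^SO = 2·6.2 = 12.4.
W^SO = (Σα)·S^SO − ½·2·(Σα)² = (2/2)·6.2² = 38.44.
Deadweight loss = W^SO − W^NE = 11.3.

11.3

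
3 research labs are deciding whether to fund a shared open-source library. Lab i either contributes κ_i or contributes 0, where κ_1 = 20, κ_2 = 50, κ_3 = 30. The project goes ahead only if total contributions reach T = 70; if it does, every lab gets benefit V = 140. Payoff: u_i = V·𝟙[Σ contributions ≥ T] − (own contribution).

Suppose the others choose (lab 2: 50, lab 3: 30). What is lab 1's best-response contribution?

Others' total = 80 ≥ 70; contributing adds cost 20 for no extra benefit.
Best response: 0.

0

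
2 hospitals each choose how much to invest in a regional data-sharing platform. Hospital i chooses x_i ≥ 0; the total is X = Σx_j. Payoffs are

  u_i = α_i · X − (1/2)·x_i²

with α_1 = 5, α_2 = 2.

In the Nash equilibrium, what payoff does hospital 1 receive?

Hospital i's FOC: ∂u_i/∂x_i = α_i − x_i = 0, so x_i* = α_i.
NE contributions = (5, 2); X = 7.
u_1 = α_1·X − ½·(x_1)² = 5·7 − ½·5² = 22.5.

22.5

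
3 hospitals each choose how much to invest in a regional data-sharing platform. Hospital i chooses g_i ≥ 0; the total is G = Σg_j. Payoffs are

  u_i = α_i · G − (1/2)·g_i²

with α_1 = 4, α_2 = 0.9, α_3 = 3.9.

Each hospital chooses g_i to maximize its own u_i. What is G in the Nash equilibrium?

Hospital i's FOC: ∂u_i/∂g_i = α_i − g_i = 0, so g_i* = α_i.
NE contributions = (4, 0.9, 3.9); G = 8.8.

8.8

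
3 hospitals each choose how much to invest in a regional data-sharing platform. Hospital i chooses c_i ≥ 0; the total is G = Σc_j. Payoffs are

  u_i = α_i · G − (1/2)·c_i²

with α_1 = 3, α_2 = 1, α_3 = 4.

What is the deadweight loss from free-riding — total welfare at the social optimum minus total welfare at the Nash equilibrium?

45

Hospital i's FOC: ∂u_i/∂c_i = α_i − c_i = 0, so c_i* = α_i.
NE contributions = (3, 1, 4); G = 8.
W^NE = (Σα)·G − ½Σα_i² = 8² − ½·26 = 51.
Planner sets c_i = Σα_j = 8 for every i, so G^SO = 3·8 = 24.
W^SO = (Σα)·G^SO − ½·3·(Σα)² = (3/2)·8² = 96.
Deadweight loss = W^SO − W^NE = 45.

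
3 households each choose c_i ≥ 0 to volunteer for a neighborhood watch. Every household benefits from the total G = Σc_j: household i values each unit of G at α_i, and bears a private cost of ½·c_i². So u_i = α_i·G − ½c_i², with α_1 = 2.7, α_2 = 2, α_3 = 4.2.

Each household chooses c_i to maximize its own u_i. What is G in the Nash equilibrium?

8.9

Household i's FOC: ∂u_i/∂c_i = α_i − c_i = 0, so c_i* = α_i.
NE contributions = (2.7, 2, 4.2); G = 8.9.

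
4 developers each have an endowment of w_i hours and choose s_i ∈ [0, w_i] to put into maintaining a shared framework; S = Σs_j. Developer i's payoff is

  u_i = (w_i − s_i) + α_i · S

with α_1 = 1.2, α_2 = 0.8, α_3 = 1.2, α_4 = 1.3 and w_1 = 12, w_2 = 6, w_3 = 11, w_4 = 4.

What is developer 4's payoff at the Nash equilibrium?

∂u_i/∂s_i = α_i − 1, so developer i contributes w_i if α_i > 1, else 0.
α_i > 1 for i ∈ {1, 3, 4}; NE contributions (12, 0, 11, 4), S = 27.
u_4 = (4 − 4) + 1.3·27 = 35.1.

35.1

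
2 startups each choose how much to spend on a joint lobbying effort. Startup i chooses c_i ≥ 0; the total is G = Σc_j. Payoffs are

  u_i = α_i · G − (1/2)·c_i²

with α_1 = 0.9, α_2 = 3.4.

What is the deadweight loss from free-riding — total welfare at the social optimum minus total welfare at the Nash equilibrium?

Startup i's FOC: ∂u_i/∂c_i = α_i − c_i = 0, so c_i* = α_i.
NE contributions = (0.9, 3.4); G = 4.3.
W^NE = (Σα)·G − ½Σα_i² = 4.3² − ½·12.37 = 12.305.
Planner sets c_i = Σα_j = 4.3 for every i, so G^SO = 2·4.3 = 8.6.
W^SO = (Σα)·G^SO − ½·2·(Σα)² = (2/2)·4.3² = 18.49.
Deadweight loss = W^SO − W^NE = 6.185.

6.185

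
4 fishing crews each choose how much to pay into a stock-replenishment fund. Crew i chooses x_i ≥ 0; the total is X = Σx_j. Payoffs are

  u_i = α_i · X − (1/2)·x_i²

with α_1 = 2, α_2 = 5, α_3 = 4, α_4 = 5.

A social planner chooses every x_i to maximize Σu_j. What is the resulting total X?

Planner FOC: ∂(Σu_j)/∂x_i = (Σα_j) − x_i = 0, so x_i^SO = Σα_j = 16 for every i; X^SO = 64.

64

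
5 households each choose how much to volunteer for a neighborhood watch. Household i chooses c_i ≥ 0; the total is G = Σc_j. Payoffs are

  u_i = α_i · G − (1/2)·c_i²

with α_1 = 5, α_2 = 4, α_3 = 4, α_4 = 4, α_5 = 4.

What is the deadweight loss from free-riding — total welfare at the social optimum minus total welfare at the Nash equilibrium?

706

Household i's FOC: ∂u_i/∂c_i = α_i − c_i = 0, so c_i* = α_i.
NE contributions = (5, 4, 4, 4, 4); G = 21.
W^NE = (Σα)·G − ½Σα_i² = 21² − ½·89 = 396.5.
Planner sets c_i = Σα_j = 21 for every i, so G^SO = 5·21 = 105.
W^SO = (Σα)·G^SO − ½·5·(Σα)² = (5/2)·21² = 1102.5.
Deadweight loss = W^SO − W^NE = 706.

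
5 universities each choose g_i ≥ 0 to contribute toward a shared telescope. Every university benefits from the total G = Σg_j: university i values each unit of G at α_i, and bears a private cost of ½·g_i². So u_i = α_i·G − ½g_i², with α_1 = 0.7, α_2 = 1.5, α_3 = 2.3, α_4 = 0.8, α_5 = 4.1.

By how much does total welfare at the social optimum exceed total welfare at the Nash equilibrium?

145.28

University i's FOC: ∂u_i/∂g_i = α_i − g_i = 0, so g_i* = α_i.
NE contributions = (0.7, 1.5, 2.3, 0.8, 4.1); G = 9.4.
W^NE = (Σα)·G − ½Σα_i² = 9.4² − ½·25.48 = 75.62.
Planner sets g_i = Σα_j = 9.4 for every i, so G^SO = 5·9.4 = 47.
W^SO = (Σα)·G^SO − ½·5·(Σα)² = (5/2)·9.4² = 220.9.
Deadweight loss = W^SO − W^NE = 145.28.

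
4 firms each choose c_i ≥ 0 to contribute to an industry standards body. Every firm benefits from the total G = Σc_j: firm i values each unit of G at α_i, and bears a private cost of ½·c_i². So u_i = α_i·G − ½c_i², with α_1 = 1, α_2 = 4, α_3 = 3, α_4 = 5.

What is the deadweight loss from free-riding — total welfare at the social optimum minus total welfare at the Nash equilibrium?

194.5

Firm i's FOC: ∂u_i/∂c_i = α_i − c_i = 0, so c_i* = α_i.
NE contributions = (1, 4, 3, 5); G = 13.
W^NE = (Σα)·G − ½Σα_i² = 13² − ½·51 = 143.5.
Planner sets c_i = Σα_j = 13 for every i, so G^SO = 4·13 = 52.
W^SO = (Σα)·G^SO − ½·4·(Σα)² = (4/2)·13² = 338.
Deadweight loss = W^SO − W^NE = 194.5.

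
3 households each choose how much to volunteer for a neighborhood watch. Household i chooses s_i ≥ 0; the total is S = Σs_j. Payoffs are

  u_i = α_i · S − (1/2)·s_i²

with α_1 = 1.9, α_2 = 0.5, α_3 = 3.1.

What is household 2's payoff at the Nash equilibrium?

2.625

Household i's FOC: ∂u_i/∂s_i = α_i − s_i = 0, so s_i* = α_i.
NE contributions = (1.9, 0.5, 3.1); S = 5.5.
u_2 = α_2·S − ½·(s_2)² = 0.5·5.5 − ½·0.5² = 2.625.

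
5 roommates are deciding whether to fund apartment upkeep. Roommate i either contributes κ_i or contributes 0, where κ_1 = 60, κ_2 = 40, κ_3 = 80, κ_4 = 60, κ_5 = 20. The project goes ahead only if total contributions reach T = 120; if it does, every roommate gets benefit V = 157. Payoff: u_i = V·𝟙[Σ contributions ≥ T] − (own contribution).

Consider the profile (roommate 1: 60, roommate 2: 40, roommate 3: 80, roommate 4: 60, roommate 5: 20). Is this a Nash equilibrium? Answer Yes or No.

Total = 260 ≥ 120: provided.
Roommate 1 (pledges 60, payoff 97): dropping to 0 → total 200, payoff 157. Profitable deviation.

No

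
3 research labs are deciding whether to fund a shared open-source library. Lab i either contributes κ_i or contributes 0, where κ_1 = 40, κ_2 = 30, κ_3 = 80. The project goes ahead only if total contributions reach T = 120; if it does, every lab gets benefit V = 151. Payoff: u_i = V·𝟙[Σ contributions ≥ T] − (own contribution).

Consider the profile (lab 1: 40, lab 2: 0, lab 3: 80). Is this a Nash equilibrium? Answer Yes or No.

Yes

Total = 120 ≥ 120: provided.
Lab 1 (pledges 40, payoff 111): dropping to 0 → total 80, payoff 0. No gain.
Lab 2 (pledges 0, payoff 151): pledging 30 → total 150, payoff 121. No gain.
Lab 3 (pledges 80, payoff 71): dropping to 0 → total 40, payoff 0. No gain.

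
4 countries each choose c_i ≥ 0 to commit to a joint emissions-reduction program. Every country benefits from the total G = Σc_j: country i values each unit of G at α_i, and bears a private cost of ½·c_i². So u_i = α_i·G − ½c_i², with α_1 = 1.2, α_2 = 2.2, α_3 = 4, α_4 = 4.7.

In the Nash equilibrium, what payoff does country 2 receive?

Country i's FOC: ∂u_i/∂c_i = α_i − c_i = 0, so c_i* = α_i.
NE contributions = (1.2, 2.2, 4, 4.7); G = 12.1.
u_2 = α_2·G − ½·(c_2)² = 2.2·12.1 − ½·2.2² = 24.2.

24.2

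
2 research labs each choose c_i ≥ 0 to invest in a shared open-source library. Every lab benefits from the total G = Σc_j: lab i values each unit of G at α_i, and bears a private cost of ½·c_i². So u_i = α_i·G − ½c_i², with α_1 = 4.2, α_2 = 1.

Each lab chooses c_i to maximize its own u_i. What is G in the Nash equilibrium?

5.2

Lab i's FOC: ∂u_i/∂c_i = α_i − c_i = 0, so c_i* = α_i.
NE contributions = (4.2, 1); G = 5.2.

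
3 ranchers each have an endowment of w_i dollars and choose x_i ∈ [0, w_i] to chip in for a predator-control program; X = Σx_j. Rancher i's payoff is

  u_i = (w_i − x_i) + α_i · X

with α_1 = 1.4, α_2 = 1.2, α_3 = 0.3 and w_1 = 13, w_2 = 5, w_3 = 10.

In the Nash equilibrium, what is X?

∂u_i/∂x_i = α_i − 1, so rancher i contributes w_i if α_i > 1, else 0.
α_i > 1 for i ∈ {1, 2}; NE contributions (13, 5, 0), X = 18.

18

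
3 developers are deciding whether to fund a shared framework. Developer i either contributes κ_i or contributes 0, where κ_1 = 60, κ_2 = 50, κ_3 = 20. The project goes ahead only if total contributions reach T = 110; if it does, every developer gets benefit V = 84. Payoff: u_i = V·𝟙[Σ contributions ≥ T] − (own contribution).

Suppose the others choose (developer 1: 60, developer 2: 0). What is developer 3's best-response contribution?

Others' total = 60. Even contributing 20 gives 80 < 110: no benefit either way.
Best response: 0.

0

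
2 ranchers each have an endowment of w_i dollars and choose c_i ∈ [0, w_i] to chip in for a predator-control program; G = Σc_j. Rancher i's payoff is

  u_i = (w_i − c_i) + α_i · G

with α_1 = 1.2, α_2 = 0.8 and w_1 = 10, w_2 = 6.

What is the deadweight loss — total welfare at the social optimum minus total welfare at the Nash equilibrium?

∂u_i/∂c_i = α_i − 1, so rancher i contributes w_i if α_i > 1, else 0.
α_i > 1 for i ∈ {1}; NE contributions (10, 0), G = 10.
W^NE = Σw_i − G^NE + (Σα_i)·G^NE = 16 + 1·10 = 26.
Planner: ∂(Σu_j)/∂c_i = Σα_j − 1 = 1 > 0, so everyone contributes w_i; G^SO = 16, W^SO = 16 + 1·16 = 32.
Deadweight loss = 6.

6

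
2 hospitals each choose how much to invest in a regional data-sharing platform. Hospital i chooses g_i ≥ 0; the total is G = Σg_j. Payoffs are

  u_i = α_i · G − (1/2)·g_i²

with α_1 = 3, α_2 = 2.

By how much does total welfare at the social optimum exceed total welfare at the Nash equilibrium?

6.5

Hospital i's FOC: ∂u_i/∂g_i = α_i − g_i = 0, so g_i* = α_i.
NE contributions = (3, 2); G = 5.
W^NE = (Σα)·G − ½Σα_i² = 5² − ½·13 = 18.5.
Planner sets g_i = Σα_j = 5 for every i, so G^SO = 2·5 = 10.
W^SO = (Σα)·G^SO − ½·2·(Σα)² = (2/2)·5² = 25.
Deadweight loss = W^SO − W^NE = 6.5.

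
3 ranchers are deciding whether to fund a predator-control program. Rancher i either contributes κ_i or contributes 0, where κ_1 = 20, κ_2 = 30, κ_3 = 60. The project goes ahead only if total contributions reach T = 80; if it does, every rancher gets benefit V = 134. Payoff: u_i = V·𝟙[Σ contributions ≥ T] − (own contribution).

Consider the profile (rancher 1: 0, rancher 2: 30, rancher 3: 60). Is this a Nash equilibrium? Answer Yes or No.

Yes

Total = 90 ≥ 80: provided.
Rancher 1 (pledges 0, payoff 134): pledging 20 → total 110, payoff 114. No gain.
Rancher 2 (pledges 30, payoff 104): dropping to 0 → total 60, payoff 0. No gain.
Rancher 3 (pledges 60, payoff 74): dropping to 0 → total 30, payoff 0. No gain.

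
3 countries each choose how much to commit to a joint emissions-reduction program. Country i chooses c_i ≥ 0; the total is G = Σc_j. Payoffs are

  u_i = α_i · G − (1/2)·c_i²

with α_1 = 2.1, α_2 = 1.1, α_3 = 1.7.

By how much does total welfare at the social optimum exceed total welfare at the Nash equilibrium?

16.26

Country i's FOC: ∂u_i/∂c_i = α_i − c_i = 0, so c_i* = α_i.
NE contributions = (2.1, 1.1, 1.7); G = 4.9.
W^NE = (Σα)·G − ½Σα_i² = 4.9² − ½·8.51 = 19.755.
Planner sets c_i = Σα_j = 4.9 for every i, so G^SO = 3·4.9 = 14.7.
W^SO = (Σα)·G^SO − ½·3·(Σα)² = (3/2)·4.9² = 36.015.
Deadweight loss = W^SO − W^NE = 16.26.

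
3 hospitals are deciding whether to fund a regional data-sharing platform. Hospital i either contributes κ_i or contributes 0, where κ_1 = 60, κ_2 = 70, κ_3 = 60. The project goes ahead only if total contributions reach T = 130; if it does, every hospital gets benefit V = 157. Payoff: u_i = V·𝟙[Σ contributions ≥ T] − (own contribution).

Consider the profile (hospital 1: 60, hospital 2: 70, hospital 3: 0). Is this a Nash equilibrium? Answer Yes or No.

Total = 130 ≥ 130: provided.
Hospital 1 (pledges 60, payoff 97): dropping to 0 → total 70, payoff 0. No gain.
Hospital 2 (pledges 70, payoff 87): dropping to 0 → total 60, payoff 0. No gain.
Hospital 3 (pledges 0, payoff 157): pledging 60 → total 190, payoff 97. No gain.

Yes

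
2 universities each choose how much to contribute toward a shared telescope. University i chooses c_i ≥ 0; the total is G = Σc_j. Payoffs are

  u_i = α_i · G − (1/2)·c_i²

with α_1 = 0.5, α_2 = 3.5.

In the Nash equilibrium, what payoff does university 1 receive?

University i's FOC: ∂u_i/∂c_i = α_i − c_i = 0, so c_i* = α_i.
NE contributions = (0.5, 3.5); G = 4.
u_1 = α_1·G − ½·(c_1)² = 0.5·4 − ½·0.5² = 1.875.

1.875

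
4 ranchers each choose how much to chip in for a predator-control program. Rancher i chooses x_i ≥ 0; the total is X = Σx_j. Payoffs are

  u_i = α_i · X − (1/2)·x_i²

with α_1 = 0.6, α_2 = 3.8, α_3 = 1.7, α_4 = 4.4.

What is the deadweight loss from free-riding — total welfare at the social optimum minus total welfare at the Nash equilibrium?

128.775

Rancher i's FOC: ∂u_i/∂x_i = α_i − x_i = 0, so x_i* = α_i.
NE contributions = (0.6, 3.8, 1.7, 4.4); X = 10.5.
W^NE = (Σα)·X − ½Σα_i² = 10.5² − ½·37.05 = 91.725.
Planner sets x_i = Σα_j = 10.5 for every i, so X^SO = 4·10.5 = 42.
W^SO = (Σα)·X^SO − ½·4·(Σα)² = (4/2)·10.5² = 220.5.
Deadweight loss = W^SO − W^NE = 128.775.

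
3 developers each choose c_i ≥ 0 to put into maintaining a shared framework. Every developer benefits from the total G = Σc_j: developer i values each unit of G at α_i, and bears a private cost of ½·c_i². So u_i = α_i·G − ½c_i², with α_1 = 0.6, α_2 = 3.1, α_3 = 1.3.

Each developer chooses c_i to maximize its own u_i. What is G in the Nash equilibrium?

5

Developer i's FOC: ∂u_i/∂c_i = α_i − c_i = 0, so c_i* = α_i.
NE contributions = (0.6, 3.1, 1.3); G = 5.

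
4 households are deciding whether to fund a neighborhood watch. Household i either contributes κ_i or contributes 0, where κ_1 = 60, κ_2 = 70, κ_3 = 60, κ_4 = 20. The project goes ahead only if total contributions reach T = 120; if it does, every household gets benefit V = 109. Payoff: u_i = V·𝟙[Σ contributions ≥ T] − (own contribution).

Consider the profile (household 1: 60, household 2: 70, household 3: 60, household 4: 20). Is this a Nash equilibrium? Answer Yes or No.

No

Total = 210 ≥ 120: provided.
Household 1 (pledges 60, payoff 49): dropping to 0 → total 150, payoff 109. Profitable deviation.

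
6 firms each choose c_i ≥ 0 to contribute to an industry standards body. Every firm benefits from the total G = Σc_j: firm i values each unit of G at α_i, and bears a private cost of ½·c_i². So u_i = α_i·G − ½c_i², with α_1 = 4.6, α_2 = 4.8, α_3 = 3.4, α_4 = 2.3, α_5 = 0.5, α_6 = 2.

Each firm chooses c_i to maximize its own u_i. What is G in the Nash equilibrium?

Firm i's FOC: ∂u_i/∂c_i = α_i − c_i = 0, so c_i* = α_i.
NE contributions = (4.6, 4.8, 3.4, 2.3, 0.5, 2); G = 17.6.

17.6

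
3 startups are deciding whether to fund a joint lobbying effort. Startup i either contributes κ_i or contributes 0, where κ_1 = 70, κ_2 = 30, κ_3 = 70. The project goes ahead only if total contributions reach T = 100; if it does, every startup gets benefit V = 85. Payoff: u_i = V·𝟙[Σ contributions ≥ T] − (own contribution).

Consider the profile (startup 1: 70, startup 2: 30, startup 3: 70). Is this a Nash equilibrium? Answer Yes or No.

No

Total = 170 ≥ 100: provided.
Startup 1 (pledges 70, payoff 15): dropping to 0 → total 100, payoff 85. Profitable deviation.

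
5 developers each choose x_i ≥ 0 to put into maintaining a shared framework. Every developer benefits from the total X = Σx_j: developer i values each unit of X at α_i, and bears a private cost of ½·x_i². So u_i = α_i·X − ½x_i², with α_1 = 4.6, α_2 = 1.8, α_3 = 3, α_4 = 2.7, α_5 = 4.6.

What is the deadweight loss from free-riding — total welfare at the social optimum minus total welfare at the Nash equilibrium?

Developer i's FOC: ∂u_i/∂x_i = α_i − x_i = 0, so x_i* = α_i.
NE contributions = (4.6, 1.8, 3, 2.7, 4.6); X = 16.7.
W^NE = (Σα)·X − ½Σα_i² = 16.7² − ½·61.85 = 247.965.
Planner sets x_i = Σα_j = 16.7 for every i, so X^SO = 5·16.7 = 83.5.
W^SO = (Σα)·X^SO − ½·5·(Σα)² = (5/2)·16.7² = 697.225.
Deadweight loss = W^SO − W^NE = 449.26.

449.26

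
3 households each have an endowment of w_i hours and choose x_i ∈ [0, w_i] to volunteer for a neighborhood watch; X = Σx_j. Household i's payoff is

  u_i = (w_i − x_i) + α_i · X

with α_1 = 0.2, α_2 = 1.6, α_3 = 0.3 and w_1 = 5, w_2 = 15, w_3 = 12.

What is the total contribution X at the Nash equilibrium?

∂u_i/∂x_i = α_i − 1, so household i contributes w_i if α_i > 1, else 0.
α_i > 1 for i ∈ {2}; NE contributions (0, 15, 0), X = 15.

15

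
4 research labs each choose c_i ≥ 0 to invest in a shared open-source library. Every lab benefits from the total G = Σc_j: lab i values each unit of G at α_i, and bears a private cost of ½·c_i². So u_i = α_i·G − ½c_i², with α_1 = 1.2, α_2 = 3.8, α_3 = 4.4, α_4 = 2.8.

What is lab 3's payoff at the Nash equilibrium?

44

Lab i's FOC: ∂u_i/∂c_i = α_i − c_i = 0, so c_i* = α_i.
NE contributions = (1.2, 3.8, 4.4, 2.8); G = 12.2.
u_3 = α_3·G − ½·(c_3)² = 4.4·12.2 − ½·4.4² = 44.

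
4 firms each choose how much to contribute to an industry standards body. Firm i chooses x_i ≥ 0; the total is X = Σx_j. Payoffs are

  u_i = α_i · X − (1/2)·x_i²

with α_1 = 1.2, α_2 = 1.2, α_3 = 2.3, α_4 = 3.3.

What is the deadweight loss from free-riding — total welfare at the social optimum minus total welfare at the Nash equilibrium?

Firm i's FOC: ∂u_i/∂x_i = α_i − x_i = 0, so x_i* = α_i.
NE contributions = (1.2, 1.2, 2.3, 3.3); X = 8.
W^NE = (Σα)·X − ½Σα_i² = 8² − ½·19.06 = 54.47.
Planner sets x_i = Σα_j = 8 for every i, so X^SO = 4·8 = 32.
W^SO = (Σα)·X^SO − ½·4·(Σα)² = (4/2)·8² = 128.
Deadweight loss = W^SO − W^NE = 73.53.

73.53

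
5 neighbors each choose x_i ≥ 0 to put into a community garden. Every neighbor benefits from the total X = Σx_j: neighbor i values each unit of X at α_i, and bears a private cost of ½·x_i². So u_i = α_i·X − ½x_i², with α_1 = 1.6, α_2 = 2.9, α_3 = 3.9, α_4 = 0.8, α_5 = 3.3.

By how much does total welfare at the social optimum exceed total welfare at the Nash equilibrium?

253.23

Neighbor i's FOC: ∂u_i/∂x_i = α_i − x_i = 0, so x_i* = α_i.
NE contributions = (1.6, 2.9, 3.9, 0.8, 3.3); X = 12.5.
W^NE = (Σα)·X − ½Σα_i² = 12.5² − ½·37.71 = 137.395.
Planner sets x_i = Σα_j = 12.5 for every i, so X^SO = 5·12.5 = 62.5.
W^SO = (Σα)·X^SO − ½·5·(Σα)² = (5/2)·12.5² = 390.625.
Deadweight loss = W^SO − W^NE = 253.23.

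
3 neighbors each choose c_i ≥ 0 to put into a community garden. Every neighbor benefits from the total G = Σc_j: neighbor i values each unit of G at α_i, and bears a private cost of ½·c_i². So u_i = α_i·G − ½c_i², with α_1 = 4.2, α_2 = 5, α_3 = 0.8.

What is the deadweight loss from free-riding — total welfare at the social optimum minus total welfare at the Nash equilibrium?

Neighbor i's FOC: ∂u_i/∂c_i = α_i − c_i = 0, so c_i* = α_i.
NE contributions = (4.2, 5, 0.8); G = 10.
W^NE = (Σα)·G − ½Σα_i² = 10² − ½·43.28 = 78.36.
Planner sets c_i = Σα_j = 10 for every i, so G^SO = 3·10 = 30.
W^SO = (Σα)·G^SO − ½·3·(Σα)² = (3/2)·10² = 150.
Deadweight loss = W^SO − W^NE = 71.64.

71.64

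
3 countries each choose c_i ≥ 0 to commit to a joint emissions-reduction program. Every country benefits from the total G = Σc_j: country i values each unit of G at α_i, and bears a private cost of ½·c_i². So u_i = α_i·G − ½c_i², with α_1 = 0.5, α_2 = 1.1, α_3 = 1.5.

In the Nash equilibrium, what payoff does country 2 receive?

Country i's FOC: ∂u_i/∂c_i = α_i − c_i = 0, so c_i* = α_i.
NE contributions = (0.5, 1.1, 1.5); G = 3.1.
u_2 = α_2·G − ½·(c_2)² = 1.1·3.1 − ½·1.1² = 2.805.

2.805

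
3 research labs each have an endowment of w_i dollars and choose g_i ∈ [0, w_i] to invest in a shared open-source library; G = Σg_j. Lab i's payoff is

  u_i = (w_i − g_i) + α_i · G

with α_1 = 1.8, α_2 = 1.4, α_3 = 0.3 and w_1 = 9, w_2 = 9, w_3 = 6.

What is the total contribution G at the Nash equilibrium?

∂u_i/∂g_i = α_i − 1, so lab i contributes w_i if α_i > 1, else 0.
α_i > 1 for i ∈ {1, 2}; NE contributions (9, 9, 0), G = 18.

18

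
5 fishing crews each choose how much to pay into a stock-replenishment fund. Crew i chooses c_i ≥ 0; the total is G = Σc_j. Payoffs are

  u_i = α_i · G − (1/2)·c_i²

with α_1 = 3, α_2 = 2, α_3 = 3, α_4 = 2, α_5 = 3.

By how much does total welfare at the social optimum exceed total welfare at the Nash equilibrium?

271

Crew i's FOC: ∂u_i/∂c_i = α_i − c_i = 0, so c_i* = α_i.
NE contributions = (3, 2, 3, 2, 3); G = 13.
W^NE = (Σα)·G − ½Σα_i² = 13² − ½·35 = 151.5.
Planner sets c_i = Σα_j = 13 for every i, so G^SO = 5·13 = 65.
W^SO = (Σα)·G^SO − ½·5·(Σα)² = (5/2)·13² = 422.5.
Deadweight loss = W^SO − W^NE = 271.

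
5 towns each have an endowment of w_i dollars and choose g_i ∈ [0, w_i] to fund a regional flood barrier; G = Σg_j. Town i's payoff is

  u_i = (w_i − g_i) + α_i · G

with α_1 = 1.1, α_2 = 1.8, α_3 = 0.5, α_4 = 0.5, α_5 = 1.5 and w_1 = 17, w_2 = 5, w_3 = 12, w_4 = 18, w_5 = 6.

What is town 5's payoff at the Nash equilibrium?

∂u_i/∂g_i = α_i − 1, so town i contributes w_i if α_i > 1, else 0.
α_i > 1 for i ∈ {1, 2, 5}; NE contributions (17, 5, 0, 0, 6), G = 28.
u_5 = (6 − 6) + 1.5·28 = 42.

42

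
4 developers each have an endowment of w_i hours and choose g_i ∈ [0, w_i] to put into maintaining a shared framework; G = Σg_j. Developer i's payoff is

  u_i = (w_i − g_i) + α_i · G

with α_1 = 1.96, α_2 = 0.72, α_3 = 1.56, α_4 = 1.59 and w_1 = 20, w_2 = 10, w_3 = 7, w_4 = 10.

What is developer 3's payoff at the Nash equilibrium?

57.72

∂u_i/∂g_i = α_i − 1, so developer i contributes w_i if α_i > 1, else 0.
α_i > 1 for i ∈ {1, 3, 4}; NE contributions (20, 0, 7, 10), G = 37.
u_3 = (7 − 7) + 1.56·37 = 57.72.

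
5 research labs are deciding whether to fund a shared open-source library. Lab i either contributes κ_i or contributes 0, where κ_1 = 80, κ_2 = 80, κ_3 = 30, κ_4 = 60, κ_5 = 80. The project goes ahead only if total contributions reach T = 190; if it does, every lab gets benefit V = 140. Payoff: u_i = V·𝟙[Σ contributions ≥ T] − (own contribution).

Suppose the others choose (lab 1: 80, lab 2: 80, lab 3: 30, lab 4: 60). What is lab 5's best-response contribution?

Others' total = 250 ≥ 190; contributing adds cost 80 for no extra benefit.
Best response: 0.

0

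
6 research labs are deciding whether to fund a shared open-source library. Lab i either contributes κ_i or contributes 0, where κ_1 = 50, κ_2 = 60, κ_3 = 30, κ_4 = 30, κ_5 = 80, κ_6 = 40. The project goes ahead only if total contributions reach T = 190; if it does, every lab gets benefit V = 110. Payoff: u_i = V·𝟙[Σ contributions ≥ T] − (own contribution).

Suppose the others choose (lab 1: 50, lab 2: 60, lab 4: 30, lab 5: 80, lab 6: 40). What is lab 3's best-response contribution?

Others' total = 260 ≥ 190; contributing adds cost 30 for no extra benefit.
Best response: 0.

0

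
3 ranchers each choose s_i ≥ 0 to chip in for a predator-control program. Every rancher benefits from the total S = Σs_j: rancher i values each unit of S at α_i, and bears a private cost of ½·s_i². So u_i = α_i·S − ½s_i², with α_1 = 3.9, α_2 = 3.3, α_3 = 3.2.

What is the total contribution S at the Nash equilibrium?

10.4

Rancher i's FOC: ∂u_i/∂s_i = α_i − s_i = 0, so s_i* = α_i.
NE contributions = (3.9, 3.3, 3.2); S = 10.4.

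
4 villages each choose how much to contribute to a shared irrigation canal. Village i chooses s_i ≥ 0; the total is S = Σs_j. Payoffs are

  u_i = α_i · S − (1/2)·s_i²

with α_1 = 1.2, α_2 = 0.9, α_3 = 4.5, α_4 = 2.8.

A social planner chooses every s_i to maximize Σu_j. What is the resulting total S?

37.6

Planner FOC: ∂(Σu_j)/∂s_i = (Σα_j) − s_i = 0, so s_i^SO = Σα_j = 9.4 for every i; S^SO = 37.6.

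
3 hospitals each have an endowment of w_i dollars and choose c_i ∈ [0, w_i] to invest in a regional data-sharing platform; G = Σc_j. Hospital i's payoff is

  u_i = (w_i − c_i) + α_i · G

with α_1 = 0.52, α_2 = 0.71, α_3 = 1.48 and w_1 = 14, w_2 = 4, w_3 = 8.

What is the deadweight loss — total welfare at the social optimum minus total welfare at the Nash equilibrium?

30.78

∂u_i/∂c_i = α_i − 1, so hospital i contributes w_i if α_i > 1, else 0.
α_i > 1 for i ∈ {3}; NE contributions (0, 0, 8), G = 8.
W^NE = Σw_i − G^NE + (Σα_i)·G^NE = 26 + 1.71·8 = 39.68.
Planner: ∂(Σu_j)/∂c_i = Σα_j − 1 = 1.71 > 0, so everyone contributes w_i; G^SO = 26, W^SO = 26 + 1.71·26 = 70.46.
Deadweight loss = 30.78.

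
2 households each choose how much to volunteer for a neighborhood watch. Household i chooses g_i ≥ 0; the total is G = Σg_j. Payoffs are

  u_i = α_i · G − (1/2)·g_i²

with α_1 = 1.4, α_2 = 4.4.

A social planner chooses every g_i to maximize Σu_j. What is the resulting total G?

11.6

Planner FOC: ∂(Σu_j)/∂g_i = (Σα_j) − g_i = 0, so g_i^SO = Σα_j = 5.8 for every i; G^SO = 11.6.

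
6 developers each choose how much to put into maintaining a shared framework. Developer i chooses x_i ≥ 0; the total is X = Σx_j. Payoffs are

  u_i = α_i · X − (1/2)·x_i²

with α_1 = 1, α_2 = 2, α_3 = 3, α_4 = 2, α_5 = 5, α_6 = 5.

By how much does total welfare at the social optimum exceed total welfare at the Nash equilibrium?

682

Developer i's FOC: ∂u_i/∂x_i = α_i − x_i = 0, so x_i* = α_i.
NE contributions = (1, 2, 3, 2, 5, 5); X = 18.
W^NE = (Σα)·X − ½Σα_i² = 18² − ½·68 = 290.
Planner sets x_i = Σα_j = 18 for every i, so X^SO = 6·18 = 108.
W^SO = (Σα)·X^SO − ½·6·(Σα)² = (6/2)·18² = 972.
Deadweight loss = W^SO − W^NE = 682.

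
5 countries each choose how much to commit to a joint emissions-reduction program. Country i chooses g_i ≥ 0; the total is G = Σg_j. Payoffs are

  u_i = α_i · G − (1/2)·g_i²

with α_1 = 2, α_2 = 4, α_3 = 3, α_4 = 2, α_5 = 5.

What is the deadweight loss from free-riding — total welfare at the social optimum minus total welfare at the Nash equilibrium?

413

Country i's FOC: ∂u_i/∂g_i = α_i − g_i = 0, so g_i* = α_i.
NE contributions = (2, 4, 3, 2, 5); G = 16.
W^NE = (Σα)·G − ½Σα_i² = 16² − ½·58 = 227.
Planner sets g_i = Σα_j = 16 for every i, so G^SO = 5·16 = 80.
W^SO = (Σα)·G^SO − ½·5·(Σα)² = (5/2)·16² = 640.
Deadweight loss = W^SO − W^NE = 413.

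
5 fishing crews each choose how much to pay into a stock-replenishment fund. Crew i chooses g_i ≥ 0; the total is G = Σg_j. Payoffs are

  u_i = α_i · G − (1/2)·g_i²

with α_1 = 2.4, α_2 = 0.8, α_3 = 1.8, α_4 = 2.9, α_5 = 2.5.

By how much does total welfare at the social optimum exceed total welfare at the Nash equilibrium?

Crew i's FOC: ∂u_i/∂g_i = α_i − g_i = 0, so g_i* = α_i.
NE contributions = (2.4, 0.8, 1.8, 2.9, 2.5); G = 10.4.
W^NE = (Σα)·G − ½Σα_i² = 10.4² − ½·24.3 = 96.01.
Planner sets g_i = Σα_j = 10.4 for every i, so G^SO = 5·10.4 = 52.
W^SO = (Σα)·G^SO − ½·5·(Σα)² = (5/2)·10.4² = 270.4.
Deadweight loss = W^SO − W^NE = 174.39.

174.39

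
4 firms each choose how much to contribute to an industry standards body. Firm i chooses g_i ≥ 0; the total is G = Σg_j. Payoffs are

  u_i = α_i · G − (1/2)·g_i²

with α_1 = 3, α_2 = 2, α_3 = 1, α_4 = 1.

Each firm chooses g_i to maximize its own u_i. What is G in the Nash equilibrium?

Firm i's FOC: ∂u_i/∂g_i = α_i − g_i = 0, so g_i* = α_i.
NE contributions = (3, 2, 1, 1); G = 7.

7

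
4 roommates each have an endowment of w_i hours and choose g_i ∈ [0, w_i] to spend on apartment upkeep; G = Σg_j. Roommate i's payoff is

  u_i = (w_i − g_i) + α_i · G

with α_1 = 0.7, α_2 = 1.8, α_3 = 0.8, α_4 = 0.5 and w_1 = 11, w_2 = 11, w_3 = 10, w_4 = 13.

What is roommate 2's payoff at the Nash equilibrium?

∂u_i/∂g_i = α_i − 1, so roommate i contributes w_i if α_i > 1, else 0.
α_i > 1 for i ∈ {2}; NE contributions (0, 11, 0, 0), G = 11.
u_2 = (11 − 11) + 1.8·11 = 19.8.

19.8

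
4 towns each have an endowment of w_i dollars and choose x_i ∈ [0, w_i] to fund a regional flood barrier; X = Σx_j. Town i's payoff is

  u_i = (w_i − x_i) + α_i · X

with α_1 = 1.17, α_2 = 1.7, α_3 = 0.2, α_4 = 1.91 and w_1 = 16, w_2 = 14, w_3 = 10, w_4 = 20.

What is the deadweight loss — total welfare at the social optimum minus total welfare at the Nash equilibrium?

∂u_i/∂x_i = α_i − 1, so town i contributes w_i if α_i > 1, else 0.
α_i > 1 for i ∈ {1, 2, 4}; NE contributions (16, 14, 0, 20), X = 50.
W^NE = Σw_i − X^NE + (Σα_i)·X^NE = 60 + 3.98·50 = 259.
Planner: ∂(Σu_j)/∂x_i = Σα_j − 1 = 3.98 > 0, so everyone contributes w_i; X^SO = 60, W^SO = 60 + 3.98·60 = 298.8.
Deadweight loss = 39.8.

39.8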